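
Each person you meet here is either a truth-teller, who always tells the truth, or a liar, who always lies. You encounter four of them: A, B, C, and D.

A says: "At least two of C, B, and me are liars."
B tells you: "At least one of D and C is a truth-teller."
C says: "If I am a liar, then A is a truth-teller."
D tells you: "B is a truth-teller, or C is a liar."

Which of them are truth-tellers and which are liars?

Consider A. Suppose A is a truth-teller.
Then no assignment of the remaining roles makes every statement match its speaker's type — contradiction.
So A is a liar.
Consider B. Suppose B is a liar.
Then A's statement comes out true, contradicting A being a liar.
So B is a truth-teller.
With that fixed, D's statement is true, so D is a truth-teller.
Consider C. Suppose C is a liar.
Then A's statement comes out true, contradicting A being a liar.
So C is a truth-teller.

A: liar, B: truth-teller, C: truth-teller, D: truth-teller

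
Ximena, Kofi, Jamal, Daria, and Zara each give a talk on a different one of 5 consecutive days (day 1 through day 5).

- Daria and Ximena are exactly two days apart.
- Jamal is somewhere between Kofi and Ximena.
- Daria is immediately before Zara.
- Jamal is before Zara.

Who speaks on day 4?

Zara

With clues 1–3, Daria, Kofi, and Ximena are ruled out for day 4.
With clues 1–4, Jamal is ruled out for day 4.
So day 4 is Zara.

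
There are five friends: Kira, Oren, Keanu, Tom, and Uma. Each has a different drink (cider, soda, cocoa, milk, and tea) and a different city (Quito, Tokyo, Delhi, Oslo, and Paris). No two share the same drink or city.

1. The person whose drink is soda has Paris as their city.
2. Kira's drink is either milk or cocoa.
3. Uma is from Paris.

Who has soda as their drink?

With clues 1–2, Kira is impossible for the one with drink soda.
With clues 1–3, Keanu, Oren, and Tom are impossible for the one with drink soda.
That leaves Uma.

Uma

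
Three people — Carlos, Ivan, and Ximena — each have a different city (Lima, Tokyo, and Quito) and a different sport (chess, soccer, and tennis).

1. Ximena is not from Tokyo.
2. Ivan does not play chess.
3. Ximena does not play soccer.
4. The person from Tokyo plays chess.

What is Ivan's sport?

soccer

With clues 1–2, chess is impossible for Ivan's sport.
With clues 1–4, tennis is impossible for Ivan's sport.
That leaves soccer.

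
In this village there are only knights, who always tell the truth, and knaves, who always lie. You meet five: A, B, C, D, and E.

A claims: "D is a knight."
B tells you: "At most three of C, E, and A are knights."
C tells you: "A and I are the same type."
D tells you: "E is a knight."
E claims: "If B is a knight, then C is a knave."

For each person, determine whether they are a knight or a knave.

A: knight, B: knight, C: knave, D: knight, E: knight

Regardless of anyone's role, B's statement is true, so B is a knight.
Consider A. Suppose A is a knave.
Then whichever role C has, C's statement has the wrong truth value — contradiction.
So A is a knight.
Consider C. Suppose C is a knight.
Then no assignment of the remaining roles makes every statement match its speaker's type — contradiction.
So C is a knave.
With that fixed, E's statement is true, so E is a knight.
With that fixed, D's statement is true, so D is a knight.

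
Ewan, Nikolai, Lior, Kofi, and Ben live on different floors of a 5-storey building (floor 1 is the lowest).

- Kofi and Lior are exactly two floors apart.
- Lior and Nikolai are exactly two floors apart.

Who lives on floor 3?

Lior

With clues 1–2, Ben, Ewan, Kofi, and Nikolai are ruled out for floor 3.
So floor 3 is Lior.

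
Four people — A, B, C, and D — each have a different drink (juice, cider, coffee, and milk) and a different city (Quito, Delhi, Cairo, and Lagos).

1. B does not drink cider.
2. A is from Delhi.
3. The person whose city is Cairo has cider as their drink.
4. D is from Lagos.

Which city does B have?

Quito

With clues 1–2, Delhi is impossible for B's city.
With clues 1–3, Cairo is impossible for B's city.
With clues 1–4, Lagos is impossible for B's city.
That leaves Quito.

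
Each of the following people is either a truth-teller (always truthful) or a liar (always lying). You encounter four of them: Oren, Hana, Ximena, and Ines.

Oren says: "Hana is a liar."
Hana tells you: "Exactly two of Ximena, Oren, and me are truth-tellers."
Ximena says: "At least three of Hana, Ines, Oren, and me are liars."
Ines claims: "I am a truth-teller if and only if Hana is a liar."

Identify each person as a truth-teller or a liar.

Consider Oren. Suppose Oren is a liar.
Then no assignment of the remaining roles makes every statement match its speaker's type — contradiction.
So Oren is a truth-teller.
Consider Hana. Suppose Hana is a truth-teller.
Then Oren's statement comes out false, contradicting Oren being a truth-teller.
So Hana is a liar.
Consider Ximena. Suppose Ximena is a truth-teller.
Then Hana's statement comes out true, contradicting Hana being a liar.
So Ximena is a liar.
Consider Ines. Suppose Ines is a liar.
Then Ximena's statement comes out true, contradicting Ximena being a liar.
So Ines is a truth-teller.

Oren: truth-teller, Hana: liar, Ximena: liar, Ines: truth-teller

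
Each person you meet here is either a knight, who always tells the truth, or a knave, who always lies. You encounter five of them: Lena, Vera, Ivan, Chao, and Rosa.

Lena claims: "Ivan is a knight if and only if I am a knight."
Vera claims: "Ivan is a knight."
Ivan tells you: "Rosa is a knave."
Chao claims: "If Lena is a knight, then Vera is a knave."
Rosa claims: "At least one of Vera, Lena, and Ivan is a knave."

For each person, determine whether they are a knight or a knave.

Lena: knight, Vera: knight, Ivan: knight, Chao: knave, Rosa: knave

Consider Lena. Suppose Lena is a knave.
Then no assignment of the remaining roles makes every statement match its speaker's type — contradiction.
So Lena is a knight.
Consider Vera. Suppose Vera is a knave.
Then no assignment of the remaining roles makes every statement match its speaker's type — contradiction.
So Vera is a knight.
With that fixed, Chao's statement is false, so Chao is a knave.
Consider Ivan. Suppose Ivan is a knave.
Then Lena's statement comes out false, contradicting Lena being a knight.
So Ivan is a knight.
With that fixed, Rosa's statement is false, so Rosa is a knave.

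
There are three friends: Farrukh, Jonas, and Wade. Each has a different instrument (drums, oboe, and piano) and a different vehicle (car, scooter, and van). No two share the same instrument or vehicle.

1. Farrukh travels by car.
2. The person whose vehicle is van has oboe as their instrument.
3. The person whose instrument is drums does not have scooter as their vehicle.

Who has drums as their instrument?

With clues 1–3, Jonas and Wade are impossible for the one with instrument drums.
That leaves Farrukh.

Farrukh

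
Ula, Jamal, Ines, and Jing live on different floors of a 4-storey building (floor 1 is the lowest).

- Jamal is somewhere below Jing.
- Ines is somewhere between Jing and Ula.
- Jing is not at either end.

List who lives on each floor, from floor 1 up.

From clue 1: Jamal is in {1,2,3}.
From clues 1–2: Ines is in {2,3}.
From clues 1–3: Jamal → floor 1, Jing → floor 2, Ines → floor 3, Ula → floor 4.

Jamal, Jing, Ines, Ula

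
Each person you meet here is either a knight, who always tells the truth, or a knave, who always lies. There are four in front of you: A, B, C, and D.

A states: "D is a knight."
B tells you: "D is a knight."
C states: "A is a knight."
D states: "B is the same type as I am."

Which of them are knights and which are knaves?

A: knight, B: knight, C: knight, D: knight

Consider A. Suppose A is a knave.
Then no assignment of the remaining roles makes every statement match its speaker's type — contradiction.
So A is a knight.
With that fixed, C's statement is true, so C is a knight.
Consider B. Suppose B is a knave.
Then whichever role D has, D's statement has the wrong truth value — contradiction.
So B is a knight.
Consider D. Suppose D is a knave.
Then A's statement comes out false, contradicting A being a knight.
So D is a knight.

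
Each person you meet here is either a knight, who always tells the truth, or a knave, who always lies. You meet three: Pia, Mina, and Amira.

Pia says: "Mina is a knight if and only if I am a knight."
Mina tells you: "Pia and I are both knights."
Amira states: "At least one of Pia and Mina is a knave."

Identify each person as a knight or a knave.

Pia: knight, Mina: knight, Amira: knave

Consider Pia. Suppose Pia is a knave.
Then no assignment of the remaining roles makes every statement match its speaker's type — contradiction.
So Pia is a knight.
Consider Mina. Suppose Mina is a knave.
Then Pia's statement comes out false, contradicting Pia being a knight.
So Mina is a knight.
With that fixed, Amira's statement is false, so Amira is a knave.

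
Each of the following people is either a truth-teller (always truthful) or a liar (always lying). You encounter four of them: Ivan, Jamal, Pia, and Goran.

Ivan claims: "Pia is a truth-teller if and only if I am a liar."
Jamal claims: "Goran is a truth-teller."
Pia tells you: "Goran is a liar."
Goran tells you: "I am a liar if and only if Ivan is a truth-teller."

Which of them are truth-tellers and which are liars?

Consider Ivan. Suppose Ivan is a truth-teller.
Then whichever role Goran has, Goran's statement has the wrong truth value — contradiction.
So Ivan is a liar.
Consider Jamal. Suppose Jamal is a liar.
Then no assignment of the remaining roles makes every statement match its speaker's type — contradiction.
So Jamal is a truth-teller.
Consider Pia. Suppose Pia is a truth-teller.
Then Ivan's statement comes out true, contradicting Ivan being a liar.
So Pia is a liar.
Consider Goran. Suppose Goran is a liar.
Then Jamal's statement comes out false, contradicting Jamal being a truth-teller.
So Goran is a truth-teller.

Ivan: liar, Jamal: truth-teller, Pia: liar, Goran: truth-teller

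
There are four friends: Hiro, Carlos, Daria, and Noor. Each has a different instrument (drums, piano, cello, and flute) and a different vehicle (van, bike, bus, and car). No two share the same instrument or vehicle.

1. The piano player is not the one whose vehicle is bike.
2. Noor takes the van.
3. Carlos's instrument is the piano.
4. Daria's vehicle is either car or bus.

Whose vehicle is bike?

With clues 1–2, Noor is impossible for the one with vehicle bike.
With clues 1–3, Carlos is impossible for the one with vehicle bike.
With clues 1–4, Daria is impossible for the one with vehicle bike.
That leaves Hiro.

Hiro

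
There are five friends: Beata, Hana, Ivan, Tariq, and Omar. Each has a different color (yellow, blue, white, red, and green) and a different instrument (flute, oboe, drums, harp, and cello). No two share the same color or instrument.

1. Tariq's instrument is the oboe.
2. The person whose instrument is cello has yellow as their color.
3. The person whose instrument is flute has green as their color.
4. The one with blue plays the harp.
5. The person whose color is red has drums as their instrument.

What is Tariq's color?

white

With clues 1–2, yellow is impossible for Tariq's color.
With clues 1–3, green is impossible for Tariq's color.
With clues 1–4, blue is impossible for Tariq's color.
With clues 1–5, red is impossible for Tariq's color.
That leaves white.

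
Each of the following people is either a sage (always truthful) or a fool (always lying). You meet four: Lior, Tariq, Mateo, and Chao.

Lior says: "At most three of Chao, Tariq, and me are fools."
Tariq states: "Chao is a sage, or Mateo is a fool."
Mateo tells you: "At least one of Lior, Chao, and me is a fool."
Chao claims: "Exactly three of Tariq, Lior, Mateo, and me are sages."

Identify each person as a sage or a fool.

Regardless of anyone's role, Lior's statement is true, so Lior is a sage.
Consider Tariq. Suppose Tariq is a sage.
Then no assignment of the remaining roles makes every statement match its speaker's type — contradiction.
So Tariq is a fool.
Consider Mateo. Suppose Mateo is a fool.
Then Tariq's statement comes out true, contradicting Tariq being a fool.
So Mateo is a sage.
Consider Chao. Suppose Chao is a sage.
Then Tariq's statement comes out true, contradicting Tariq being a fool.
So Chao is a fool.

Lior: sage, Tariq: fool, Mateo: sage, Chao: fool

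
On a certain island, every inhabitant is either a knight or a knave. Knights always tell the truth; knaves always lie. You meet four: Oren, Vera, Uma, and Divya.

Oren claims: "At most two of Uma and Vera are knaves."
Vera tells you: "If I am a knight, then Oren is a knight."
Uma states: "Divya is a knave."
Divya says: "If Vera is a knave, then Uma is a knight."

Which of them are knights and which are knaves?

Oren: knight, Vera: knight, Uma: knave, Divya: knight

Regardless of anyone's role, Oren's statement is true, so Oren is a knight.
With that fixed, Vera's statement is true, so Vera is a knight.
With that fixed, Divya's statement is true, so Divya is a knight.
With that fixed, Uma's statement is false, so Uma is a knave.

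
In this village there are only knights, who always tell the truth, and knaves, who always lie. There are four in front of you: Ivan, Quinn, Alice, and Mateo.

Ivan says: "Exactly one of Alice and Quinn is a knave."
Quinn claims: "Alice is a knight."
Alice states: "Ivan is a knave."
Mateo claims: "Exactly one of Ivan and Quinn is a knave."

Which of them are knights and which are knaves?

Ivan: knave, Quinn: knight, Alice: knight, Mateo: knight

Consider Ivan. Suppose Ivan is a knight.
Then no assignment of the remaining roles makes every statement match its speaker's type — contradiction.
So Ivan is a knave.
With that fixed, Alice's statement is true, so Alice is a knight.
With that fixed, Quinn's statement is true, so Quinn is a knight.
With that fixed, Mateo's statement is true, so Mateo is a knight.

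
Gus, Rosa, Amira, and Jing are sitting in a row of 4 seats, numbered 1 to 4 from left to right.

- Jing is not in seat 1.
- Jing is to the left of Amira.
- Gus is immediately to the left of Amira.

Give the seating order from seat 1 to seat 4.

Rosa, Jing, Gus, Amira

From clue 1: Jing is in {2,3,4}.
From clues 1–2: Amira is in {3,4}.
From clues 1–3: Rosa → seat 1, Jing → seat 2, Gus → seat 3, Amira → seat 4.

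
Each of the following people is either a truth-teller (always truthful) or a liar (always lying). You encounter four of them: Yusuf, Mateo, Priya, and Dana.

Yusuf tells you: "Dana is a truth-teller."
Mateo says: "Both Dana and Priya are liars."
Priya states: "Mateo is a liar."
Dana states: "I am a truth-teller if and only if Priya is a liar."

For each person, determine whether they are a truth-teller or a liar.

Yusuf: liar, Mateo: truth-teller, Priya: liar, Dana: liar

Consider Yusuf. Suppose Yusuf is a truth-teller.
Then no assignment of the remaining roles makes every statement match its speaker's type — contradiction.
So Yusuf is a liar.
Consider Mateo. Suppose Mateo is a liar.
Then no assignment of the remaining roles makes every statement match its speaker's type — contradiction.
So Mateo is a truth-teller.
With that fixed, Priya's statement is false, so Priya is a liar.
Consider Dana. Suppose Dana is a truth-teller.
Then Yusuf's statement comes out true, contradicting Yusuf being a liar.
So Dana is a liar.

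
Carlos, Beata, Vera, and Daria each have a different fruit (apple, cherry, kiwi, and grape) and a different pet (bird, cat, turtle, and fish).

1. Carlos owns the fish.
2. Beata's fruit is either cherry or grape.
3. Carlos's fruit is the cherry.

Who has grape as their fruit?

With clues 1–3, Carlos, Daria, and Vera are impossible for the one with fruit grape.
That leaves Beata.

Beata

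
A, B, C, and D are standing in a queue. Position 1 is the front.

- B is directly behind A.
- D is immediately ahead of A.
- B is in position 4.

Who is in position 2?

D

With clues 1–2, B and C are ruled out for position 2.
With clues 1–3, A is ruled out for position 2.
So position 2 is D.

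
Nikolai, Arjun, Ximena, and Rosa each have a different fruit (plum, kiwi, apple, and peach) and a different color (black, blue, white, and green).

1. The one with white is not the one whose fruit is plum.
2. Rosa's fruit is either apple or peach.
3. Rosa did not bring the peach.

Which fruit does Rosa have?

With clues 1–2, kiwi and plum are impossible for Rosa's fruit.
With clues 1–3, peach is impossible for Rosa's fruit.
That leaves apple.

apple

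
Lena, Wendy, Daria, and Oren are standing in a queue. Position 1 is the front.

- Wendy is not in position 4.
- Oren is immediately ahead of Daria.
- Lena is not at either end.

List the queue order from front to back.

From clue 1: Wendy is in {1,2,3}.
From clues 1–2: Lena is in {1,2,4}.
From clues 1–3: Wendy → position 1, Lena → position 2, Oren → position 3, Daria → position 4.

Wendy, Lena, Oren, Daria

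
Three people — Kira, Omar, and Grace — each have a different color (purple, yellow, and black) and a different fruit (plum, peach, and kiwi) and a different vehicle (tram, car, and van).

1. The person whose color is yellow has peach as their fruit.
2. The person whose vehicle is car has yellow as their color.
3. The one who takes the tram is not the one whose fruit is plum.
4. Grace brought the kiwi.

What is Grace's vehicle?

tram

With clues 1–4, car and van are impossible for Grace's vehicle.
That leaves tram.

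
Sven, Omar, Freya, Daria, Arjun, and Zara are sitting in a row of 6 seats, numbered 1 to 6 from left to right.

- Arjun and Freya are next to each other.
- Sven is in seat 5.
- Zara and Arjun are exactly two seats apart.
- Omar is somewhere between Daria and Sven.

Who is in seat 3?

Freya

With clues 1–2, Sven is ruled out for seat 3.
With clues 1–4, Arjun, Daria, Omar, and Zara are ruled out for seat 3.
So seat 3 is Freya.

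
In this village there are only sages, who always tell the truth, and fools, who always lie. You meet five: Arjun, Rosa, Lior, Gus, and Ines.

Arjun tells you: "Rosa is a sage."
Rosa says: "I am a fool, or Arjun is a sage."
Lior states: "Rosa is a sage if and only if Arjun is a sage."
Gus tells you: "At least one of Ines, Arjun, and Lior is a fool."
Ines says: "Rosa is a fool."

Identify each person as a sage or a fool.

Arjun: sage, Rosa: sage, Lior: sage, Gus: sage, Ines: fool

Consider Arjun. Suppose Arjun is a fool.
Then whichever role Rosa has, Rosa's statement has the wrong truth value — contradiction.
So Arjun is a sage.
With that fixed, Rosa's statement is true, so Rosa is a sage.
With that fixed, Lior's statement is true, so Lior is a sage.
With that fixed, Ines's statement is false, so Ines is a fool.
With that fixed, Gus's statement is true, so Gus is a sage.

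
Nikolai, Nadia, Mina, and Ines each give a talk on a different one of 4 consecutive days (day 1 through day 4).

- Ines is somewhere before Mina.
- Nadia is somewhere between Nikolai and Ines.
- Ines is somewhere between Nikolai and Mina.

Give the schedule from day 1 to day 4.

From clue 1: Mina is in {2,3,4}.
From clues 1–2: Nadia is in {2,3}.
From clues 1–3: Nikolai → day 1, Nadia → day 2, Ines → day 3, Mina → day 4.

Nikolai, Nadia, Ines, Mina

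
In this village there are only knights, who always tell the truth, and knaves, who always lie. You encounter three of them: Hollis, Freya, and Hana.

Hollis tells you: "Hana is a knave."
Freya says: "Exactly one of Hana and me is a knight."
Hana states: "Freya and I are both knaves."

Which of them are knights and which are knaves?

Hollis: knight, Freya: knight, Hana: knave

Consider Hollis. Suppose Hollis is a knave.
Then no assignment of the remaining roles makes every statement match its speaker's type — contradiction.
So Hollis is a knight.
Consider Freya. Suppose Freya is a knave.
Then whichever role Hana has, Hana's statement has the wrong truth value — contradiction.
So Freya is a knight.
With that fixed, Hana's statement is false, so Hana is a knave.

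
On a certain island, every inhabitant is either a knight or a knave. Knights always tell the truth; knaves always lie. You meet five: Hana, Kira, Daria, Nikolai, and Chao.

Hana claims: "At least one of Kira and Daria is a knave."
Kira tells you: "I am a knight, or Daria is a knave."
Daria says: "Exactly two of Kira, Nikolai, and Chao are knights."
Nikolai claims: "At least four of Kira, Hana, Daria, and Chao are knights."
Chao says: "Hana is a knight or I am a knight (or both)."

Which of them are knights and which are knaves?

Consider Hana. Suppose Hana is a knight.
Then no assignment of the remaining roles makes every statement match its speaker's type — contradiction.
So Hana is a knave.
With that fixed, Nikolai's statement is false, so Nikolai is a knave.
Consider Kira. Suppose Kira is a knave.
Then Hana's statement comes out true, contradicting Hana being a knave.
So Kira is a knight.
Consider Daria. Suppose Daria is a knave.
Then Hana's statement comes out true, contradicting Hana being a knave.
So Daria is a knight.
Consider Chao. Suppose Chao is a knave.
Then Daria's statement comes out false, contradicting Daria being a knight.
So Chao is a knight.

Hana: knave, Kira: knight, Daria: knight, Nikolai: knave, Chao: knight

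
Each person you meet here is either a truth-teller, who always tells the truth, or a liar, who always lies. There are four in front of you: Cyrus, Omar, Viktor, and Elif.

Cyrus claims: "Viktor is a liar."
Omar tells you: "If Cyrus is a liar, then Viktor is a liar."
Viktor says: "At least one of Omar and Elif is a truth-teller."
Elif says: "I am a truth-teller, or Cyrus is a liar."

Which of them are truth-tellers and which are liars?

Cyrus: liar, Omar: liar, Viktor: truth-teller, Elif: truth-teller

Consider Cyrus. Suppose Cyrus is a truth-teller.
Then no assignment of the remaining roles makes every statement match its speaker's type — contradiction.
So Cyrus is a liar.
With that fixed, Elif's statement is true, so Elif is a truth-teller.
With that fixed, Viktor's statement is true, so Viktor is a truth-teller.
With that fixed, Omar's statement is false, so Omar is a liar.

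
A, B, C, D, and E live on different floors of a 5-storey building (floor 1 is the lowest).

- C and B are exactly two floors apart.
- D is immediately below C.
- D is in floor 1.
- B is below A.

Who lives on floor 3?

E

With clues 1–3, B, C, and D are ruled out for floor 3.
With clues 1–4, A is ruled out for floor 3.
So floor 3 is E.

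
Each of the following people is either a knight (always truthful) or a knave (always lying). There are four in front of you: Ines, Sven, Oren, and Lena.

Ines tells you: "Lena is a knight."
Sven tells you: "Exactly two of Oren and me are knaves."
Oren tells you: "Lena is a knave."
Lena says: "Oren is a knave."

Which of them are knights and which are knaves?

Consider Ines. Suppose Ines is a knight.
Then no assignment of the remaining roles makes every statement match its speaker's type — contradiction.
So Ines is a knave.
Consider Sven. Suppose Sven is a knight.
Then Sven's own statement would have to be true, but it can't be — contradiction.
So Sven is a knave.
Consider Oren. Suppose Oren is a knave.
Then Sven's statement comes out true, contradicting Sven being a knave.
So Oren is a knight.
With that fixed, Lena's statement is false, so Lena is a knave.

Ines: knave, Sven: knave, Oren: knight, Lena: knave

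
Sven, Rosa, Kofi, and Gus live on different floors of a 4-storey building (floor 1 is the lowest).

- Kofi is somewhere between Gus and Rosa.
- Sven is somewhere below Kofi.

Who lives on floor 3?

With clues 1–2, Gus, Rosa, and Sven are ruled out for floor 3.
So floor 3 is Kofi.

Kofi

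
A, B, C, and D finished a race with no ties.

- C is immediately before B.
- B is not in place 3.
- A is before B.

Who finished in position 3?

C

With clues 1–2, B is ruled out for place 3.
With clues 1–3, A and D are ruled out for place 3.
So place 3 is C.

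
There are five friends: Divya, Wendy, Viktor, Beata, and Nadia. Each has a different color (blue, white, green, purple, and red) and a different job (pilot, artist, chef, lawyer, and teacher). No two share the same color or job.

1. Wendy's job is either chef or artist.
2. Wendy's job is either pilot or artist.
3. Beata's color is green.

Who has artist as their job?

Wendy

With clues 1–2, Beata, Divya, Nadia, and Viktor are impossible for the one with job artist.
That leaves Wendy.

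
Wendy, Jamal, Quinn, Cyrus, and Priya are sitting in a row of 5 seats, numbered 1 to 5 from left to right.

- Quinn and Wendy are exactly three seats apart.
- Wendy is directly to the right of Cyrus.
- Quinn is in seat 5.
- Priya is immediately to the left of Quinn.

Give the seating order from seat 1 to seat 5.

Cyrus, Wendy, Jamal, Priya, Quinn

From clue 1: Wendy is in {1,2,4,5}.
From clues 1–2: Wendy is in {2,4,5}.
From clues 1–3: Cyrus → seat 1, Wendy → seat 2, Quinn → seat 5.
From clues 1–4: Jamal → seat 3, Priya → seat 4.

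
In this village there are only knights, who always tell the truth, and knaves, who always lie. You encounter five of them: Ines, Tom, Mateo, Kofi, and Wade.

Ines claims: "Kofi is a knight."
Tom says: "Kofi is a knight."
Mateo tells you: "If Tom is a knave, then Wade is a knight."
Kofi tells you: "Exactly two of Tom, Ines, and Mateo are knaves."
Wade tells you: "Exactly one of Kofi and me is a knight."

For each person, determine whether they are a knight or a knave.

Consider Ines. Suppose Ines is a knight.
Then no assignment of the remaining roles makes every statement match its speaker's type — contradiction.
So Ines is a knave.
Consider Tom. Suppose Tom is a knight.
Then no assignment of the remaining roles makes every statement match its speaker's type — contradiction.
So Tom is a knave.
Consider Mateo. Suppose Mateo is a knight.
Then no assignment of the remaining roles makes every statement match its speaker's type — contradiction.
So Mateo is a knave.
With that fixed, Kofi's statement is false, so Kofi is a knave.
Consider Wade. Suppose Wade is a knight.
Then Mateo's statement comes out true, contradicting Mateo being a knave.
So Wade is a knave.

Ines: knave, Tom: knave, Mateo: knave, Kofi: knave, Wade: knave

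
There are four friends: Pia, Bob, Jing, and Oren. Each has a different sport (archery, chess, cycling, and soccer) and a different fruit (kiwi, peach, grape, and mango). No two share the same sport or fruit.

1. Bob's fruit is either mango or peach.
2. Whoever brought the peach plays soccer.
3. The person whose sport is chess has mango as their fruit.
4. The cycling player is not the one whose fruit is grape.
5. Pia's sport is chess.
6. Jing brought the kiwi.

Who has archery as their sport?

With clues 1–3, Bob is impossible for the one with sport archery.
With clues 1–5, Pia is impossible for the one with sport archery.
With clues 1–6, Jing is impossible for the one with sport archery.
That leaves Oren.

Oren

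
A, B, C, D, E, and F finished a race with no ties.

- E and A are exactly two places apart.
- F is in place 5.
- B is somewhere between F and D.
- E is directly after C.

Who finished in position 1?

D

With clues 1–2, F is ruled out for place 1.
With clues 1–3, B is ruled out for place 1.
With clues 1–4, A, C, and E are ruled out for place 1.
So place 1 is D.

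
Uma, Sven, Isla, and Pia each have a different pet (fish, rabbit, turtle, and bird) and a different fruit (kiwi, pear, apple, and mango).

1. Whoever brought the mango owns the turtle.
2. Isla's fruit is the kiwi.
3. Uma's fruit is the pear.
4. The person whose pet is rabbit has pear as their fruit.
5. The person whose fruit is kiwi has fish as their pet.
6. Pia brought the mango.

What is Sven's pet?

With clues 1–4, rabbit is impossible for Sven's pet.
With clues 1–5, fish is impossible for Sven's pet.
With clues 1–6, turtle is impossible for Sven's pet.
That leaves bird.

bird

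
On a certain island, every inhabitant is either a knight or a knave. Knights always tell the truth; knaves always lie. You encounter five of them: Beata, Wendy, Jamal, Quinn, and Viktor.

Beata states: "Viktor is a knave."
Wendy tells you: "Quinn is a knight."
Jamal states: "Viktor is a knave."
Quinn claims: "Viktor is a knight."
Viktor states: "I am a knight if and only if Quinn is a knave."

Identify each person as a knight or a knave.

Consider Beata. Suppose Beata is a knave.
Then no assignment of the remaining roles makes every statement match its speaker's type — contradiction.
So Beata is a knight.
Consider Wendy. Suppose Wendy is a knight.
Then no assignment of the remaining roles makes every statement match its speaker's type — contradiction.
So Wendy is a knave.
Consider Jamal. Suppose Jamal is a knave.
Then no assignment of the remaining roles makes every statement match its speaker's type — contradiction.
So Jamal is a knight.
Consider Quinn. Suppose Quinn is a knight.
Then Wendy's statement comes out true, contradicting Wendy being a knave.
So Quinn is a knave.
Consider Viktor. Suppose Viktor is a knight.
Then Beata's statement comes out false, contradicting Beata being a knight.
So Viktor is a knave.

Beata: knight, Wendy: knave, Jamal: knight, Quinn: knave, Viktor: knave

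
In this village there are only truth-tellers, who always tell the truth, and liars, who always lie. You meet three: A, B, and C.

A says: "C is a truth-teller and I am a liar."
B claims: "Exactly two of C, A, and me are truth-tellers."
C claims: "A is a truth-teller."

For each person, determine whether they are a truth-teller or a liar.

A: liar, B: liar, C: liar

Consider A. Suppose A is a truth-teller.
Then A's own statement would have to be true, but it can't be — contradiction.
So A is a liar.
With that fixed, C's statement is false, so C is a liar.
With that fixed, B's statement is false, so B is a liar.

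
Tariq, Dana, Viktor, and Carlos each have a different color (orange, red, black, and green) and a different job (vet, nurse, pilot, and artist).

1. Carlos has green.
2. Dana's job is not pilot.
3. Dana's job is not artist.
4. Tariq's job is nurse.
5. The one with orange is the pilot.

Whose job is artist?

Carlos

With clues 1–3, Dana is impossible for the one with job artist.
With clues 1–4, Tariq is impossible for the one with job artist.
With clues 1–5, Viktor is impossible for the one with job artist.
That leaves Carlos.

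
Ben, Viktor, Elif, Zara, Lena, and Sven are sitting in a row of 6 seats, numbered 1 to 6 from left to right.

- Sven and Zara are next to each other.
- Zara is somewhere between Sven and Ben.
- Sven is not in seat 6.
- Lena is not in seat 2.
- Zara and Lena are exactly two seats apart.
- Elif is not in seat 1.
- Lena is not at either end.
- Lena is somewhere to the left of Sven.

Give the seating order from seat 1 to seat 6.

From clues 1–2: Zara is in {2,3,4,5}.
From clues 1–7: Zara is in {2,3,5}.
From clues 1–8: Viktor → seat 1, Elif → seat 2, Lena → seat 3, Sven → seat 4, Zara → seat 5, Ben → seat 6.

Viktor, Elif, Lena, Sven, Zara, Ben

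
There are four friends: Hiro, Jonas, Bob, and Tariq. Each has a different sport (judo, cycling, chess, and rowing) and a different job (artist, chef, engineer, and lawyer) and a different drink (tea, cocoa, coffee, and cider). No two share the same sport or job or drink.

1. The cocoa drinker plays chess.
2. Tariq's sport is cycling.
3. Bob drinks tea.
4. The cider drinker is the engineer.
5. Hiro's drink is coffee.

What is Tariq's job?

With clues 1–5, artist, chef, and lawyer are impossible for Tariq's job.
That leaves engineer.

engineer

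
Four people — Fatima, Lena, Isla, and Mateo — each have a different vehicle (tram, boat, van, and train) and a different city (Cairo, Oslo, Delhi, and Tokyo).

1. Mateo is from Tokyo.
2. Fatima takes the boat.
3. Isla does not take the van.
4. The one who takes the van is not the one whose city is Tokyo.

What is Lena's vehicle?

With clues 1–2, boat is impossible for Lena's vehicle.
With clues 1–4, train and tram are impossible for Lena's vehicle.
That leaves van.

van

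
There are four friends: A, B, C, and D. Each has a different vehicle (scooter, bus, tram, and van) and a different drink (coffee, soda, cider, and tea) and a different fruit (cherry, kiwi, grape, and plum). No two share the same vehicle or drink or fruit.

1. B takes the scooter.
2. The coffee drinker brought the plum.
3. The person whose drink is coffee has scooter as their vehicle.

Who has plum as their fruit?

B

With clues 1–3, A, C, and D are impossible for the one with fruit plum.
That leaves B.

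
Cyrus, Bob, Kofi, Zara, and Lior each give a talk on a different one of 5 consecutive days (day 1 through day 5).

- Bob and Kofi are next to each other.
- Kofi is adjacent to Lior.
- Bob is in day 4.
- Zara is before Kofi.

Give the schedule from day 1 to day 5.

Zara, Lior, Kofi, Bob, Cyrus

From clues 1–2: Kofi is in {2,3,4}.
From clues 1–3: Lior → day 2, Kofi → day 3, Bob → day 4.
From clues 1–4: Zara → day 1, Cyrus → day 5.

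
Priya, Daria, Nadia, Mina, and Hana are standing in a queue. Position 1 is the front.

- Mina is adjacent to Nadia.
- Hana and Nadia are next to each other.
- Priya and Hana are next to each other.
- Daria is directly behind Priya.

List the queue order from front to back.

Mina, Nadia, Hana, Priya, Daria

From clues 1–2: Nadia is in {2,3,4}.
From clues 1–3: Daria is in {1,5}.
From clues 1–4: Mina → position 1, Nadia → position 2, Hana → position 3, Priya → position 4, Daria → position 5.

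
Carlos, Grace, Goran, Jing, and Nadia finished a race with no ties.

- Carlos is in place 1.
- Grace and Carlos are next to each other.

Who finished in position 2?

Grace

With clue 1, Carlos is ruled out for place 2.
With clues 1–2, Goran, Jing, and Nadia are ruled out for place 2.
So place 2 is Grace.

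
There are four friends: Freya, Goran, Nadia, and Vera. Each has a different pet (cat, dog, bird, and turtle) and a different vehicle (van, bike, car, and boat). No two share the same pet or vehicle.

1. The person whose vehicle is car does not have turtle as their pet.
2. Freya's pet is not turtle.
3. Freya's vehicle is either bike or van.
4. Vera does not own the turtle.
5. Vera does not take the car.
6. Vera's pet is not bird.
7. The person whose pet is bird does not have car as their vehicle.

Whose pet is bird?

Freya

With clues 1–6, Vera is impossible for the one with pet bird.
With clues 1–7, Goran and Nadia are impossible for the one with pet bird.
That leaves Freya.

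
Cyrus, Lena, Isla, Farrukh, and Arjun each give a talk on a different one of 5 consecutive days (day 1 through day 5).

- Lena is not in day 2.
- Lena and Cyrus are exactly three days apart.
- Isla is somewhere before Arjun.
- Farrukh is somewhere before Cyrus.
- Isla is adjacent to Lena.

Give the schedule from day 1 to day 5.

From clue 1: Lena is in {1,3,4,5}.
From clues 1–2: Cyrus is in {1,2,4}.
From clues 1–4: Cyrus is in {2,4}.
From clues 1–5: Lena → day 1, Isla → day 2, Farrukh → day 3, Cyrus → day 4, Arjun → day 5.

Lena, Isla, Farrukh, Cyrus, Arjun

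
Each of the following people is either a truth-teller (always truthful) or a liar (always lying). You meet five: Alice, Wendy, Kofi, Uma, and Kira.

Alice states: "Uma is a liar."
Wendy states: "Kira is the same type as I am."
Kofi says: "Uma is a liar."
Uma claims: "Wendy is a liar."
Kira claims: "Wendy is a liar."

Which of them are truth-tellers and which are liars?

Alice: liar, Wendy: liar, Kofi: liar, Uma: truth-teller, Kira: truth-teller

Consider Alice. Suppose Alice is a truth-teller.
Then no assignment of the remaining roles makes every statement match its speaker's type — contradiction.
So Alice is a liar.
Consider Wendy. Suppose Wendy is a truth-teller.
Then no assignment of the remaining roles makes every statement match its speaker's type — contradiction.
So Wendy is a liar.
With that fixed, Uma's statement is true, so Uma is a truth-teller.
With that fixed, Kira's statement is true, so Kira is a truth-teller.
With that fixed, Kofi's statement is false, so Kofi is a liar.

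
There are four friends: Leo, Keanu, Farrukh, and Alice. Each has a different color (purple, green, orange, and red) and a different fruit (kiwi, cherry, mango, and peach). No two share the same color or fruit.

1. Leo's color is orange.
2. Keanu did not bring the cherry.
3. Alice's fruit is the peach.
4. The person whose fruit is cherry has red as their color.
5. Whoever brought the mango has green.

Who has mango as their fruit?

With clues 1–3, Alice is impossible for the one with fruit mango.
With clues 1–4, Farrukh is impossible for the one with fruit mango.
With clues 1–5, Leo is impossible for the one with fruit mango.
That leaves Keanu.

Keanu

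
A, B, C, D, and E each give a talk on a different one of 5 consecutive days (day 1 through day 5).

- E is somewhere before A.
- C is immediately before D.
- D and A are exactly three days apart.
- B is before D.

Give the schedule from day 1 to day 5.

E, A, B, C, D

From clue 1: A is in {2,3,4,5}.
From clues 1–3: A is in {2,5}.
From clues 1–4: E → day 1, A → day 2, B → day 3, C → day 4, D → day 5.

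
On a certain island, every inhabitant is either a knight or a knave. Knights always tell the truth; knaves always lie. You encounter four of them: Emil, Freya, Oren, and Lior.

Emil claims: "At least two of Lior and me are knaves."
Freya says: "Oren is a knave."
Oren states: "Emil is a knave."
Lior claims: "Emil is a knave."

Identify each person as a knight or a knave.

Emil: knave, Freya: knave, Oren: knight, Lior: knight

Consider Emil. Suppose Emil is a knight.
Then Emil's own statement would have to be true, but it can't be — contradiction.
So Emil is a knave.
With that fixed, Oren's statement is true, so Oren is a knight.
With that fixed, Lior's statement is true, so Lior is a knight.
With that fixed, Freya's statement is false, so Freya is a knave.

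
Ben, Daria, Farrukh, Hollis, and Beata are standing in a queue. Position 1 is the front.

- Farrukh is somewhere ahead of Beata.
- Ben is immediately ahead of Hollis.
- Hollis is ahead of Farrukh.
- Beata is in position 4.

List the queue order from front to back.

Ben, Hollis, Farrukh, Beata, Daria

From clue 1: Farrukh is in {1,2,3,4}.
From clues 1–2: Ben is in {1,2,3,4}.
From clues 1–3: Ben is in {1,2}.
From clues 1–4: Ben → position 1, Hollis → position 2, Farrukh → position 3, Beata → position 4, Daria → position 5.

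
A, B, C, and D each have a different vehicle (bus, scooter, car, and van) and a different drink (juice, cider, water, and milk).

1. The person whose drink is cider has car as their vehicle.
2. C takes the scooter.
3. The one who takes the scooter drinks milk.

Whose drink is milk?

C

With clues 1–3, A, B, and D are impossible for the one with drink milk.
That leaves C.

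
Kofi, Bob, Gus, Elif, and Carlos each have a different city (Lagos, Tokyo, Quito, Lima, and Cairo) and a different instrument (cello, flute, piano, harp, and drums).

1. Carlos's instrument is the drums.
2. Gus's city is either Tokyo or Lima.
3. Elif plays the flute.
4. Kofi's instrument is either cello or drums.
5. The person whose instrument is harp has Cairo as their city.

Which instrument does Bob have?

harp

Clue 1 rules out drums for Bob's instrument.
With clues 1–3, flute is impossible for Bob's instrument.
With clues 1–4, cello is impossible for Bob's instrument.
With clues 1–5, piano is impossible for Bob's instrument.
That leaves harp.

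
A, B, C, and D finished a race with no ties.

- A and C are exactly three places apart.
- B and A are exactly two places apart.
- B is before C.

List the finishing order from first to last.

From clue 1: A is in {1,4}.
From clues 1–3: A → place 1, D → place 2, B → place 3, C → place 4.

A, D, B, C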